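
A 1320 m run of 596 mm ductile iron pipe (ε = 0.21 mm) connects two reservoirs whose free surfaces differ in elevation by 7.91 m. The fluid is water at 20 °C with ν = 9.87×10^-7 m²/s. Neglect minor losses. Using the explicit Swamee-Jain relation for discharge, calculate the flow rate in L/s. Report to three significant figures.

Swamee-Jain (Type II): Q = -0.965·√(gD⁵h_f/L)·ln[ε/(3.7D) + √(3.17ν²L/(gD³h_f))]
√(gD⁵h_f/L) = √(9.81·0.596⁵·7.91/1320) = 0.06649
ε/(3.7D) = 9.52×10^-5; √(3.17ν²L/(gD³h_f)) = 1.58×10^-5
Q = -0.965·0.06649·ln(1.110×10^-4) = 0.5843 m³/s
Check: V = 2.09 m/s, Re = 1.26×10^6, f = 0.01607, h_f = 7.96 m ≈ 7.91 m ✓

Q ≈ 584 L/s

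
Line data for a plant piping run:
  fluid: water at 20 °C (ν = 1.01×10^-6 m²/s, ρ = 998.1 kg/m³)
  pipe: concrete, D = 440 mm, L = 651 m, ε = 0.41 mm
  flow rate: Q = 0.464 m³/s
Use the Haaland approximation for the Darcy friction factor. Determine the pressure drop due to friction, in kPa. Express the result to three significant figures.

V = 4Q/(πD²) = 4·0.464/(π·0.440²) = 3.052 m/s
Re = VD/ν = 3.052·0.440/1.01×10^-6 = 1.33×10^6 → turbulent
ε/D = 0.41/440 = 9.32×10^-4
Haaland: f = 0.01955
h_f = f(L/D)V²/(2g) = 0.01955·(651/0.440)·3.052²/(2·9.81) = 13.73 m
Δp = ρg·h_f = 998.1·9.81·13.73 = 134.4 kPa

Δp ≈ 134 kPa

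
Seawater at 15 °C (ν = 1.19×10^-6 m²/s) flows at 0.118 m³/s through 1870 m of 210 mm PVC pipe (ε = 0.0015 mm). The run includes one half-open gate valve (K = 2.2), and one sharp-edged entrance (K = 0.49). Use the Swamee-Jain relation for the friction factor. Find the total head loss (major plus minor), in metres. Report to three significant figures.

V = 4Q/(πD²) = 3.407 m/s; V²/2g = 0.5916 m
Re = 6.01×10^5, ε/D = 7.14×10^-6 → f = 0.01280 (Swamee-Jain)
Major: h_f = f(L/D)·V²/2g = 0.01280·8905·0.5916 = 67.42 m
Minor: ΣK = 2.69; h_m = ΣK·V²/2g = 1.591 m
Total H_L = 67.42 + 1.591 = 69.01 m

H_L ≈ 69.0 m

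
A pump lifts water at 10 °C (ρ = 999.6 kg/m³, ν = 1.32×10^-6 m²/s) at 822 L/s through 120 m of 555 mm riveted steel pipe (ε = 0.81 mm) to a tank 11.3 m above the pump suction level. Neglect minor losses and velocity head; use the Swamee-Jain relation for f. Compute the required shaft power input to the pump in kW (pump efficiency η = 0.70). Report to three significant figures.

V = 4Q/(πD²) = 3.398 m/s; Re = 1.43×10^6; ε/D = 0.00146; f = 0.02180
h_f = f(L/D)V²/2g = 2.774 m
Total head H = z + h_f = 11.3 + 2.774 = 14.07 m
P_hyd = ρgQH = 999.6·9.81·0.822·14.07 = 113.4 kW
P_shaft = P_hyd/η = 113.4/0.70 = 162.1 kW

P_shaft ≈ 162 kW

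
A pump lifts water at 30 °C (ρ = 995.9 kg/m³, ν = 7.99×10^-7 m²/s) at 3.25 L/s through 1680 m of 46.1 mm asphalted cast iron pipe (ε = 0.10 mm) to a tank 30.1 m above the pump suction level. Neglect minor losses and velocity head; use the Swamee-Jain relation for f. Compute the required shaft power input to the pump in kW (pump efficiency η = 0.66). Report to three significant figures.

V = 4Q/(πD²) = 1.947 m/s; Re = 1.12×10^5; ε/D = 0.00217; f = 0.02560
h_f = f(L/D)V²/2g = 180.3 m
Total head H = z + h_f = 30.1 + 180.3 = 210.4 m
P_hyd = ρgQH = 995.9·9.81·0.00325·210.4 = 6.679 kW
P_shaft = P_hyd/η = 6.679/0.66 = 10.12 kW

P_shaft ≈ 10.1 kW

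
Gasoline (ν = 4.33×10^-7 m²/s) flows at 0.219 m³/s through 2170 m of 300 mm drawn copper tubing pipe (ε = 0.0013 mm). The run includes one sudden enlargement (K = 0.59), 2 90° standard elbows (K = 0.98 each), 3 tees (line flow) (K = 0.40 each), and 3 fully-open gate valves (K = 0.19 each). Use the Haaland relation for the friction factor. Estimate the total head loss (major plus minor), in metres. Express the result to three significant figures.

H_L ≈ 38.8 m

V = 4Q/(πD²) = 3.098 m/s; V²/2g = 0.4892 m
Re = 2.15×10^6, ε/D = 4.33×10^-6 → f = 0.01036 (Haaland)
Major: h_f = f(L/D)·V²/2g = 0.01036·7233·0.4892 = 36.65 m
Minor: ΣK = 4.32; h_m = ΣK·V²/2g = 2.114 m
Total H_L = 36.65 + 2.114 = 38.76 m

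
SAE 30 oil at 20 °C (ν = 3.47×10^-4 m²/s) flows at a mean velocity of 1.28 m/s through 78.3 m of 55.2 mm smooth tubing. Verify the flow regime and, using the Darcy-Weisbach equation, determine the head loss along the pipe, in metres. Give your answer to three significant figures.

h_f ≈ 37.2 m

Re = VD/ν = 1.28·0.05520/3.47×10^-4 = 204 → laminar (Re < 2300)
f = 64/Re = 0.3143
h_f = f(L/D)V²/(2g) = 0.3143·(78.3/0.05520)·1.28²/(2·9.81) = 37.23 m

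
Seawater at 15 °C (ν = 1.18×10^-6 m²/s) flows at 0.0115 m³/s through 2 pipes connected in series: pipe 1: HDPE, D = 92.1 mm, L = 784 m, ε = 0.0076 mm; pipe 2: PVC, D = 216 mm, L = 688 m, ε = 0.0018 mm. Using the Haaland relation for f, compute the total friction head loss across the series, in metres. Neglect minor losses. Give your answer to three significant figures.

Pipe 1: V = 1.726 m/s, Re = 1.35×10^5, ε/D = 8.25×10^-5, f = 0.01720, h_1 = f(L/D)V²/2g = 22.24 m
Pipe 2: V = 0.3138 m/s, Re = 5.74×10^4, ε/D = 8.33×10^-6, f = 0.02010, h_2 = f(L/D)V²/2g = 0.3214 m
Series → Q common, losses add: H = Σh = 22.56 m

H ≈ 22.6 m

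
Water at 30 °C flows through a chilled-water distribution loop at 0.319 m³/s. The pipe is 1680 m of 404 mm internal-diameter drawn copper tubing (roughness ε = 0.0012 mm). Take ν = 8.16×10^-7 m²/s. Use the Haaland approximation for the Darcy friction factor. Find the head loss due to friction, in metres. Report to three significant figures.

h_f ≈ 14.8 m

V = 4Q/(πD²) = 4·0.319/(π·0.404²) = 2.489 m/s
Re = VD/ν = 2.489·0.404/8.16×10^-7 = 1.23×10^6 → turbulent
ε/D = 0.0012/404 = 2.97×10^-6
Haaland: f = 0.01125
h_f = f(L/D)V²/(2g) = 0.01125·(1680/0.404)·2.489²/(2·9.81) = 14.76 m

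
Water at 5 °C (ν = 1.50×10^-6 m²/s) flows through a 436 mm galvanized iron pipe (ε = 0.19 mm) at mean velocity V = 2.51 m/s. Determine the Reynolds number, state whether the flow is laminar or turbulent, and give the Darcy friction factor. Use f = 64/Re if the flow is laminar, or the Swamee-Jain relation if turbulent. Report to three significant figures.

Re = VD/ν = 2.510·0.436/1.50×10^-6 = 7.30×10^5
Re > 4000 → turbulent; ε/D = 4.36×10^-4
Swamee-Jain: f = 0.01705

Re ≈ 7.30×10^5; turbulent; f ≈ 0.0170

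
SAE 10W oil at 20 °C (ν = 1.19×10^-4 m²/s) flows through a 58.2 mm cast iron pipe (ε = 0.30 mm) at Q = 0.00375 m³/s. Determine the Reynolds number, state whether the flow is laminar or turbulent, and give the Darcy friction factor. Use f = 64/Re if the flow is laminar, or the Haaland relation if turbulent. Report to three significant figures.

V = 4Q/(πD²) = 1.410 m/s
Re = VD/ν = 1.410·0.0582/1.19×10^-4 = 689
Re < 2300 → laminar → f = 64/Re = 0.09283

Re ≈ 689; laminar; f = 64/Re ≈ 0.0928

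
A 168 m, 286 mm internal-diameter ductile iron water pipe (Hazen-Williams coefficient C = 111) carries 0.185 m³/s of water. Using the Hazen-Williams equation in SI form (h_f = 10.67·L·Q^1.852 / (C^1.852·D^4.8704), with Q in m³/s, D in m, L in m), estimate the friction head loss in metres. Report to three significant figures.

h_f ≈ 5.70 m

h_f = 10.67·168·0.185^1.852 / (111^1.852·0.286^4.8704) = 5.702 m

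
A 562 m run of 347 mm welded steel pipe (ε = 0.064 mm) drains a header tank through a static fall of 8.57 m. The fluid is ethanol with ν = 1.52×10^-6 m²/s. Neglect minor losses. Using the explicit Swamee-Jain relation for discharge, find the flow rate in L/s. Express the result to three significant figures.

Q ≈ 248 L/s

Swamee-Jain (Type II): Q = -0.965·√(gD⁵h_f/L)·ln[ε/(3.7D) + √(3.17ν²L/(gD³h_f))]
√(gD⁵h_f/L) = √(9.81·0.347⁵·8.57/562) = 0.02743
ε/(3.7D) = 4.98×10^-5; √(3.17ν²L/(gD³h_f)) = 3.42×10^-5
Q = -0.965·0.02743·ln(8.408×10^-5) = 0.2484 m³/s
Check: V = 2.63 m/s, Re = 6.00×10^5, f = 0.01513, h_f = 8.62 m ≈ 8.57 m ✓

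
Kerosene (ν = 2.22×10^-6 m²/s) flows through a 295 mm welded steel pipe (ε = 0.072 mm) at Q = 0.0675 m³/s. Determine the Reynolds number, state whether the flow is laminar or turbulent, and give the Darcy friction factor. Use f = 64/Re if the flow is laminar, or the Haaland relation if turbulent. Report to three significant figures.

V = 4Q/(πD²) = 0.9876 m/s
Re = VD/ν = 0.9876·0.295/2.22×10^-6 = 1.31×10^5
Re > 4000 → turbulent; ε/D = 2.44×10^-4
Haaland: f = 0.01816

Re ≈ 1.31×10^5; turbulent; f ≈ 0.0182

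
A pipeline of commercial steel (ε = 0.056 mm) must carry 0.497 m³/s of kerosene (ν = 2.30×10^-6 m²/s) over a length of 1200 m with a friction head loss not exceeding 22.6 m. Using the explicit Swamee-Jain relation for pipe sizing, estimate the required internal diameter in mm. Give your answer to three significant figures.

Swamee-Jain (Type III): D = 0.66·[ε^1.25·(LQ²/(gh_f))^4.75 + ν·Q^9.4·(L/(gh_f))^5.2]^0.04
LQ²/(gh_f) = 1.337; L/(gh_f) = 5.413
Term 1 = ε^1.25·(…)^4.75 = 1.92×10^-5; Term 2 = ν·Q^9.4·(…)^5.2 = 2.09×10^-5
D = 0.66·(1.92×10^-5 + 2.09×10^-5)^0.04 = 0.4403 m = 440 mm
Check: V = 3.26 m/s, Re = 6.25×10^5, f = 0.01445, h_f = 21.4 m ≈ 22.6 m ✓

D ≈ 440 mm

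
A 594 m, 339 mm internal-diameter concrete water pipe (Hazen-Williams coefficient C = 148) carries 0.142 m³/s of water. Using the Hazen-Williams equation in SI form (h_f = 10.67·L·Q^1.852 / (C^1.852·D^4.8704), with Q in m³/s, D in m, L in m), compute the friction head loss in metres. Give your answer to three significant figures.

h_f = 10.67·594·0.142^1.852 / (148^1.852·0.339^4.8704) = 3.168 m

h_f ≈ 3.17 m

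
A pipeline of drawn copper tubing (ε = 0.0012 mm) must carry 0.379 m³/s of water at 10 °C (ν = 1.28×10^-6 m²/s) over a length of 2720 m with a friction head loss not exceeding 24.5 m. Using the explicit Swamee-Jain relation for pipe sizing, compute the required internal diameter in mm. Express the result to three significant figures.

Swamee-Jain (Type III): D = 0.66·[ε^1.25·(LQ²/(gh_f))^4.75 + ν·Q^9.4·(L/(gh_f))^5.2]^0.04
LQ²/(gh_f) = 1.626; L/(gh_f) = 11.32
Term 1 = ε^1.25·(…)^4.75 = 3.99×10^-7; Term 2 = ν·Q^9.4·(…)^5.2 = 4.23×10^-5
D = 0.66·(3.99×10^-7 + 4.23×10^-5)^0.04 = 0.4413 m = 441 mm
Check: V = 2.48 m/s, Re = 8.54×10^5, f = 0.01198, h_f = 23.1 m ≈ 24.5 m ✓

D ≈ 441 mm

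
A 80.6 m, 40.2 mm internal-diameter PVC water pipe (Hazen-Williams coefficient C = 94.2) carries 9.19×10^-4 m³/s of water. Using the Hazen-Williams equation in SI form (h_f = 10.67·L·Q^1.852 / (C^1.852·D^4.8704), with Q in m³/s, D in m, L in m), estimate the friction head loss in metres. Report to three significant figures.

h_f ≈ 2.84 m

h_f = 10.67·80.6·9.19×10^-4^1.852 / (94.2^1.852·0.0402^4.8704) = 2.835 m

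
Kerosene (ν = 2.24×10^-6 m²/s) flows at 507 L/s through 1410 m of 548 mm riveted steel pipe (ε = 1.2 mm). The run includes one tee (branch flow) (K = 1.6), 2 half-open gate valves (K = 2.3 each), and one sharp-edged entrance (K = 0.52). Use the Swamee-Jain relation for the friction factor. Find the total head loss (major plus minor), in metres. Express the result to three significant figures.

V = 4Q/(πD²) = 2.150 m/s; V²/2g = 0.2355 m
Re = 5.26×10^5, ε/D = 0.00219 → f = 0.02443 (Swamee-Jain)
Major: h_f = f(L/D)·V²/2g = 0.02443·2573·0.2355 = 14.80 m
Minor: ΣK = 6.72; h_m = ΣK·V²/2g = 1.583 m
Total H_L = 14.80 + 1.583 = 16.39 m

H_L ≈ 16.4 m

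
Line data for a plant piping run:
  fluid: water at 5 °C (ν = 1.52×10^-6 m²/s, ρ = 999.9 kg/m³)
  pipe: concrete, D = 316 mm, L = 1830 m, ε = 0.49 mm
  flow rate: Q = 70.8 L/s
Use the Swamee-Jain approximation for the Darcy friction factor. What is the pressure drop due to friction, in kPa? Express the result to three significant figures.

Δp ≈ 54.8 kPa

V = 4Q/(πD²) = 4·0.0708/(π·0.316²) = 0.9028 m/s
Re = VD/ν = 0.9028·0.316/1.52×10^-6 = 1.88×10^5 → turbulent
ε/D = 0.49/316 = 0.00155
Swamee-Jain: f = 0.02321
h_f = f(L/D)V²/(2g) = 0.02321·(1830/0.316)·0.9028²/(2·9.81) = 5.582 m
Δp = ρg·h_f = 999.9·9.81·5.582 = 54.76 kPa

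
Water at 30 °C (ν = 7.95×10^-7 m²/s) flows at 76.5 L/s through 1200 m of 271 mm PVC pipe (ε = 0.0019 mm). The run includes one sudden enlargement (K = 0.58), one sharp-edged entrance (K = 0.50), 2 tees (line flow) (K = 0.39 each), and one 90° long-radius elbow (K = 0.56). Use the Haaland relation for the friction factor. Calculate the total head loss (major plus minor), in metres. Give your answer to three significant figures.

V = 4Q/(πD²) = 1.326 m/s; V²/2g = 0.08965 m
Re = 4.52×10^5, ε/D = 7.01×10^-6 → f = 0.01337 (Haaland)
Major: h_f = f(L/D)·V²/2g = 0.01337·4428·0.08965 = 5.309 m
Minor: ΣK = 2.42; h_m = ΣK·V²/2g = 0.2170 m
Total H_L = 5.309 + 0.2170 = 5.526 m

H_L ≈ 5.53 m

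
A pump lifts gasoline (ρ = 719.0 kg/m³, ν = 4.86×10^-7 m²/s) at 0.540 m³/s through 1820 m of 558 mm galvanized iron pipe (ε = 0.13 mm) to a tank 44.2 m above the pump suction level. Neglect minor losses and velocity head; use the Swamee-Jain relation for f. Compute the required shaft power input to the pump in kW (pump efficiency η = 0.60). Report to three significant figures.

V = 4Q/(πD²) = 2.208 m/s; Re = 2.54×10^6; ε/D = 2.33×10^-4; f = 0.01460
h_f = f(L/D)V²/2g = 11.84 m
Total head H = z + h_f = 44.2 + 11.84 = 56.04 m
P_hyd = ρgQH = 719.0·9.81·0.540·56.04 = 213.4 kW
P_shaft = P_hyd/η = 213.4/0.60 = 355.7 kW

P_shaft ≈ 356 kW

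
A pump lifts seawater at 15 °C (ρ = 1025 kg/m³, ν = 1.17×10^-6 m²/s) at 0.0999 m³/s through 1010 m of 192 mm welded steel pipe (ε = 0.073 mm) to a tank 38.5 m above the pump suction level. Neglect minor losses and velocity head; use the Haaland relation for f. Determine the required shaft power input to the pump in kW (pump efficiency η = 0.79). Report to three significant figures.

P_shaft ≈ 117 kW

V = 4Q/(πD²) = 3.450 m/s; Re = 5.66×10^5; ε/D = 3.80×10^-4; f = 0.01666
h_f = f(L/D)V²/2g = 53.17 m
Total head H = z + h_f = 38.5 + 53.17 = 91.67 m
P_hyd = ρgQH = 1025·9.81·0.0999·91.67 = 92.09 kW
P_shaft = P_hyd/η = 92.09/0.79 = 116.6 kW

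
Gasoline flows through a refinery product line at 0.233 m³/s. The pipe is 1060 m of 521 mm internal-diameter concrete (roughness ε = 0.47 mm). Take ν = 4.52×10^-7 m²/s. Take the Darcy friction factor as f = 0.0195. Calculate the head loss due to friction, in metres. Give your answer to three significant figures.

V = 4Q/(πD²) = 4·0.233/(π·0.521²) = 1.093 m/s
h_f = f(L/D)V²/(2g) = 0.01950·(1060/0.521)·1.093²/(2·9.81) = 2.415 m

h_f ≈ 2.42 m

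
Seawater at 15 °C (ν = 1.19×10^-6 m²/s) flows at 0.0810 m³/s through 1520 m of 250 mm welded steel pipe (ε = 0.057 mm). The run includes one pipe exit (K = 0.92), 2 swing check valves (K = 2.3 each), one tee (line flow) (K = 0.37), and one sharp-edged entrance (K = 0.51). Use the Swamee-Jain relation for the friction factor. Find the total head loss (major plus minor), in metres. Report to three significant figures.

H_L ≈ 14.6 m

V = 4Q/(πD²) = 1.650 m/s; V²/2g = 0.1388 m
Re = 3.47×10^5, ε/D = 2.28×10^-4 → f = 0.01629 (Swamee-Jain)
Major: h_f = f(L/D)·V²/2g = 0.01629·6080·0.1388 = 13.75 m
Minor: ΣK = 6.40; h_m = ΣK·V²/2g = 0.8882 m
Total H_L = 13.75 + 0.8882 = 14.63 m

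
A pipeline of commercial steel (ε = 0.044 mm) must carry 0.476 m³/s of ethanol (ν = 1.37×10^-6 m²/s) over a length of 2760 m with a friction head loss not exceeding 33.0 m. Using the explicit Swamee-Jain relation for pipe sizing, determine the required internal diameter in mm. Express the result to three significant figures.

Swamee-Jain (Type III): D = 0.66·[ε^1.25·(LQ²/(gh_f))^4.75 + ν·Q^9.4·(L/(gh_f))^5.2]^0.04
LQ²/(gh_f) = 1.932; L/(gh_f) = 8.526
Term 1 = ε^1.25·(…)^4.75 = 8.18×10^-5; Term 2 = ν·Q^9.4·(…)^5.2 = 8.83×10^-5
D = 0.66·(8.18×10^-5 + 8.83×10^-5)^0.04 = 0.4664 m = 466 mm
Check: V = 2.79 m/s, Re = 9.48×10^5, f = 0.01348, h_f = 31.6 m ≈ 33.0 m ✓

D ≈ 466 mm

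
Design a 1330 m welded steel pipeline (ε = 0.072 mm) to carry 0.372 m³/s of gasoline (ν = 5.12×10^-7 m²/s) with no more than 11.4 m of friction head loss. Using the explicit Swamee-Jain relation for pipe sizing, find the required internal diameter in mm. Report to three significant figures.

Swamee-Jain (Type III): D = 0.66·[ε^1.25·(LQ²/(gh_f))^4.75 + ν·Q^9.4·(L/(gh_f))^5.2]^0.04
LQ²/(gh_f) = 1.646; L/(gh_f) = 11.89
Term 1 = ε^1.25·(…)^4.75 = 7.07×10^-5; Term 2 = ν·Q^9.4·(…)^5.2 = 1.84×10^-5
D = 0.66·(7.07×10^-5 + 1.84×10^-5)^0.04 = 0.4545 m = 454 mm
Check: V = 2.29 m/s, Re = 2.04×10^6, f = 0.01377, h_f = 10.8 m ≈ 11.4 m ✓

D ≈ 454 mm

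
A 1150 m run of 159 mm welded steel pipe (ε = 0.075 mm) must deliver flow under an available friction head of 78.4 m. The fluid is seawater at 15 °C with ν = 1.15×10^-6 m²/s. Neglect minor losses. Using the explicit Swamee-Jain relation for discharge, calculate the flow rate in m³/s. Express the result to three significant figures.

Swamee-Jain (Type II): Q = -0.965·√(gD⁵h_f/L)·ln[ε/(3.7D) + √(3.17ν²L/(gD³h_f))]
√(gD⁵h_f/L) = √(9.81·0.159⁵·78.4/1150) = 0.008244
ε/(3.7D) = 1.27×10^-4; √(3.17ν²L/(gD³h_f)) = 3.95×10^-5
Q = -0.965·0.008244·ln(1.670×10^-4) = 0.06919 m³/s
Check: V = 3.48 m/s, Re = 4.82×10^5, f = 0.01763, h_f = 78.9 m ≈ 78.4 m ✓

Q ≈ 0.0692 m³/s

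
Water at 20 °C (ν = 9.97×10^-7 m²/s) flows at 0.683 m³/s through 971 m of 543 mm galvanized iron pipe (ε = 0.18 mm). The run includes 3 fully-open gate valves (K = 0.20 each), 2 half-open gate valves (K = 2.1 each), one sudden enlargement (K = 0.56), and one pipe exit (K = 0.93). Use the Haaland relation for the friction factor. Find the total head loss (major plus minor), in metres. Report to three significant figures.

H_L ≈ 15.2 m

V = 4Q/(πD²) = 2.949 m/s; V²/2g = 0.4434 m
Re = 1.61×10^6, ε/D = 3.31×10^-4 → f = 0.01567 (Haaland)
Major: h_f = f(L/D)·V²/2g = 0.01567·1788·0.4434 = 12.42 m
Minor: ΣK = 6.29; h_m = ΣK·V²/2g = 2.789 m
Total H_L = 12.42 + 2.789 = 15.21 m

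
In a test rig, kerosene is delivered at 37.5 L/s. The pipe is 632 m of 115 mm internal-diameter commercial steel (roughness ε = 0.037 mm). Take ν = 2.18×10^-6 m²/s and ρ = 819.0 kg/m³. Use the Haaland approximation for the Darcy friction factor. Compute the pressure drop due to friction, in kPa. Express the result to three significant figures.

V = 4Q/(πD²) = 4·0.0375/(π·0.115²) = 3.610 m/s
Re = VD/ν = 3.610·0.115/2.18×10^-6 = 1.90×10^5 → turbulent
ε/D = 0.037/115 = 3.22×10^-4
Haaland: f = 0.01773
h_f = f(L/D)V²/(2g) = 0.01773·(632/0.115)·3.610²/(2·9.81) = 64.75 m
Δp = ρg·h_f = 819.0·9.81·64.75 = 520.2 kPa

Δp ≈ 520 kPa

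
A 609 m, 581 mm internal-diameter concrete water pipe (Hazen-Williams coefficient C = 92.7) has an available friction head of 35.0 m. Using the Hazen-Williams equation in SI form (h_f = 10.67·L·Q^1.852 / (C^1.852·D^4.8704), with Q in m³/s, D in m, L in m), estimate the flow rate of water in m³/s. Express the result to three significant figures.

Rearranging: Q = [h_f·C^1.852·D^4.8704 / (10.67·L)]^(1/1.852)
Q = [35.0·92.7^1.852·0.581^4.8704 / (10.67·609)]^0.540 = 1.324 m³/s

Q ≈ 1.32 m³/s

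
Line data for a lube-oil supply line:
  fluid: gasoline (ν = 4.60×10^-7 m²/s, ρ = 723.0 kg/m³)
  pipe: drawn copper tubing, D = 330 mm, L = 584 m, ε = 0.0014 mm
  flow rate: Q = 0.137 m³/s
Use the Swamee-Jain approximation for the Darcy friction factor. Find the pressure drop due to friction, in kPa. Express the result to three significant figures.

Δp ≈ 18.8 kPa

V = 4Q/(πD²) = 4·0.137/(π·0.330²) = 1.602 m/s
Re = VD/ν = 1.602·0.330/4.60×10^-7 = 1.15×10^6 → turbulent
ε/D = 0.0014/330 = 4.24×10^-6
Swamee-Jain: f = 0.01146
h_f = f(L/D)V²/(2g) = 0.01146·(584/0.330)·1.602²/(2·9.81) = 2.651 m
Δp = ρg·h_f = 723.0·9.81·2.651 = 18.80 kPa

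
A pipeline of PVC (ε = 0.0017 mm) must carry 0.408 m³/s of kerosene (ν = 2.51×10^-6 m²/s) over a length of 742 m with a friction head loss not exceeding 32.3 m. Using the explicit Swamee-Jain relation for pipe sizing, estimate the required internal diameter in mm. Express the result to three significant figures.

D ≈ 336 mm

Swamee-Jain (Type III): D = 0.66·[ε^1.25·(LQ²/(gh_f))^4.75 + ν·Q^9.4·(L/(gh_f))^5.2]^0.04
LQ²/(gh_f) = 0.3898; L/(gh_f) = 2.342
Term 1 = ε^1.25·(…)^4.75 = 6.99×10^-10; Term 2 = ν·Q^9.4·(…)^5.2 = 4.59×10^-8
D = 0.66·(6.99×10^-10 + 4.59×10^-8)^0.04 = 0.3359 m = 336 mm
Check: V = 4.60 m/s, Re = 6.16×10^5, f = 0.01271, h_f = 30.3 m ≈ 32.3 m ✓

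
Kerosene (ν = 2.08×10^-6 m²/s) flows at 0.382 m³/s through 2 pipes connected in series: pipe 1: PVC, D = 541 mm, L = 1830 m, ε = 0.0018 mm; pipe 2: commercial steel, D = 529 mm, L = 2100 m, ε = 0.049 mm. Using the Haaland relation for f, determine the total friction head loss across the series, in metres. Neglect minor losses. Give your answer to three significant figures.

Pipe 1: V = 1.662 m/s, Re = 4.32×10^5, ε/D = 3.33×10^-6, f = 0.01344, h_1 = f(L/D)V²/2g = 6.400 m
Pipe 2: V = 1.738 m/s, Re = 4.42×10^5, ε/D = 9.26×10^-5, f = 0.01439, h_2 = f(L/D)V²/2g = 8.798 m
Series → Q common, losses add: H = Σh = 15.20 m

H ≈ 15.2 m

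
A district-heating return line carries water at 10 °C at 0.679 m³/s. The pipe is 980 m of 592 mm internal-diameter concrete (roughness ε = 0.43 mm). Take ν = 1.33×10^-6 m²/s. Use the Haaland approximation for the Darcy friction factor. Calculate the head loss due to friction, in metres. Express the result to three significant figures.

V = 4Q/(πD²) = 4·0.679/(π·0.592²) = 2.467 m/s
Re = VD/ν = 2.467·0.592/1.33×10^-6 = 1.10×10^6 → turbulent
ε/D = 0.43/592 = 7.26×10^-4
Haaland: f = 0.01854
h_f = f(L/D)V²/(2g) = 0.01854·(980/0.592)·2.467²/(2·9.81) = 9.516 m

h_f ≈ 9.52 m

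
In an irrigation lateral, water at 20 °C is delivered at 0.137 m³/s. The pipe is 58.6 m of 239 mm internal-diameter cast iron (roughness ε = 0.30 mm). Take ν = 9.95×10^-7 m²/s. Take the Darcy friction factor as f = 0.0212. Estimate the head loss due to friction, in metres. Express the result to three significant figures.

h_f ≈ 2.47 m

V = 4Q/(πD²) = 4·0.137/(π·0.239²) = 3.054 m/s
h_f = f(L/D)V²/(2g) = 0.02120·(58.6/0.239)·3.054²/(2·9.81) = 2.471 m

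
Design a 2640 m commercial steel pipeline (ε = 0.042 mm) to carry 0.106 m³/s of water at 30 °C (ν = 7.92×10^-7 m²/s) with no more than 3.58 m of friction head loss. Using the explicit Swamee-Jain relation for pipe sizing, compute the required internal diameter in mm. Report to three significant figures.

D ≈ 404 mm

Swamee-Jain (Type III): D = 0.66·[ε^1.25·(LQ²/(gh_f))^4.75 + ν·Q^9.4·(L/(gh_f))^5.2]^0.04
LQ²/(gh_f) = 0.8446; L/(gh_f) = 75.17
Term 1 = ε^1.25·(…)^4.75 = 1.52×10^-6; Term 2 = ν·Q^9.4·(…)^5.2 = 3.11×10^-6
D = 0.66·(1.52×10^-6 + 3.11×10^-6)^0.04 = 0.4038 m = 404 mm
Check: V = 0.828 m/s, Re = 4.22×10^5, f = 0.01481, h_f = 3.38 m ≈ 3.58 m ✓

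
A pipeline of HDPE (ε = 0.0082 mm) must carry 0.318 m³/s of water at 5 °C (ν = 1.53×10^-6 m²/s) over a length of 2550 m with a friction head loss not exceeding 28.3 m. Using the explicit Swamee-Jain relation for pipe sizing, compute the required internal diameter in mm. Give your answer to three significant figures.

D ≈ 400 mm

Swamee-Jain (Type III): D = 0.66·[ε^1.25·(LQ²/(gh_f))^4.75 + ν·Q^9.4·(L/(gh_f))^5.2]^0.04
LQ²/(gh_f) = 0.9288; L/(gh_f) = 9.185
Term 1 = ε^1.25·(…)^4.75 = 3.09×10^-7; Term 2 = ν·Q^9.4·(…)^5.2 = 3.28×10^-6
D = 0.66·(3.09×10^-7 + 3.28×10^-6)^0.04 = 0.3997 m = 400 mm
Check: V = 2.53 m/s, Re = 6.62×10^5, f = 0.01284, h_f = 26.8 m ≈ 28.3 m ✓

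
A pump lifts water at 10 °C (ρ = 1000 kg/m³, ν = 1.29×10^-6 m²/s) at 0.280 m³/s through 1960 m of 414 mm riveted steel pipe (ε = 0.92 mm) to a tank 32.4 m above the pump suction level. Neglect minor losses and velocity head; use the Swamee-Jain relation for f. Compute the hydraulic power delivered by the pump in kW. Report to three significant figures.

V = 4Q/(πD²) = 2.080 m/s; Re = 6.68×10^5; ε/D = 0.00222; f = 0.02444
h_f = f(L/D)V²/2g = 25.52 m
Total head H = z + h_f = 32.4 + 25.52 = 57.92 m
P_hyd = ρgQH = 1000·9.81·0.280·57.92 = 159.1 kW

P_hyd ≈ 159 kW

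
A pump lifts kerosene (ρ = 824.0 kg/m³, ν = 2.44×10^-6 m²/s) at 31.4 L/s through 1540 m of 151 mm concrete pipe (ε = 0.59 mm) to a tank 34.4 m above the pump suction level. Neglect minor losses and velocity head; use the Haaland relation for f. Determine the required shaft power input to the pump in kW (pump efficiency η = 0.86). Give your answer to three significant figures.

V = 4Q/(πD²) = 1.753 m/s; Re = 1.09×10^5; ε/D = 0.00391; f = 0.02919
h_f = f(L/D)V²/2g = 46.66 m
Total head H = z + h_f = 34.4 + 46.66 = 81.06 m
P_hyd = ρgQH = 824.0·9.81·0.0314·81.06 = 20.57 kW
P_shaft = P_hyd/η = 20.57/0.86 = 23.92 kW

P_shaft ≈ 23.9 kW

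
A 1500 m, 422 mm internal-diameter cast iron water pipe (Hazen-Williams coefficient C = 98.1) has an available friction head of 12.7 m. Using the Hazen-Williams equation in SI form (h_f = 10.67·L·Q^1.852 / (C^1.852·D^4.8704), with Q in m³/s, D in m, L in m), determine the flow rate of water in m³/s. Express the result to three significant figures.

Q ≈ 0.215 m³/s

Rearranging: Q = [h_f·C^1.852·D^4.8704 / (10.67·L)]^(1/1.852)
Q = [12.7·98.1^1.852·0.422^4.8704 / (10.67·1500)]^0.540 = 0.2149 m³/s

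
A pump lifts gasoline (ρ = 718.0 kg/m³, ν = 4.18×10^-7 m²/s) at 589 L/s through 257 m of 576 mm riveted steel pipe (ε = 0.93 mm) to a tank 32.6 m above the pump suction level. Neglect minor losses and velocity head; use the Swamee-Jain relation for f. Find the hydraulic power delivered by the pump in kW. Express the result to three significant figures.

P_hyd ≈ 146 kW

V = 4Q/(πD²) = 2.260 m/s; Re = 3.11×10^6; ε/D = 0.00161; f = 0.02225
h_f = f(L/D)V²/2g = 2.585 m
Total head H = z + h_f = 32.6 + 2.585 = 35.19 m
P_hyd = ρgQH = 718.0·9.81·0.589·35.19 = 146.0 kW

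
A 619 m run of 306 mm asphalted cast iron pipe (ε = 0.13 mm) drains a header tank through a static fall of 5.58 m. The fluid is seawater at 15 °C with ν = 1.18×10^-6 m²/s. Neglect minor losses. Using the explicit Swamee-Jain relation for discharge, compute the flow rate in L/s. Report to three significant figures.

Q ≈ 130 L/s

Swamee-Jain (Type II): Q = -0.965·√(gD⁵h_f/L)·ln[ε/(3.7D) + √(3.17ν²L/(gD³h_f))]
√(gD⁵h_f/L) = √(9.81·0.306⁵·5.58/619) = 0.01540
ε/(3.7D) = 1.15×10^-4; √(3.17ν²L/(gD³h_f)) = 4.17×10^-5
Q = -0.965·0.01540·ln(1.566×10^-4) = 0.1302 m³/s
Check: V = 1.77 m/s, Re = 4.59×10^5, f = 0.01737, h_f = 5.62 m ≈ 5.58 m ✓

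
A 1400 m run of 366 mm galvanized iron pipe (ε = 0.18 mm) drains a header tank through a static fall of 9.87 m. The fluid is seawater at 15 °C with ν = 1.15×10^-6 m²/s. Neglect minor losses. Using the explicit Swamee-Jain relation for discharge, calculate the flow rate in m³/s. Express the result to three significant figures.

Q ≈ 0.179 m³/s

Swamee-Jain (Type II): Q = -0.965·√(gD⁵h_f/L)·ln[ε/(3.7D) + √(3.17ν²L/(gD³h_f))]
√(gD⁵h_f/L) = √(9.81·0.366⁵·9.87/1400) = 0.02131
ε/(3.7D) = 1.33×10^-4; √(3.17ν²L/(gD³h_f)) = 3.52×10^-5
Q = -0.965·0.02131·ln(1.681×10^-4) = 0.1787 m³/s
Check: V = 1.70 m/s, Re = 5.41×10^5, f = 0.01766, h_f = 9.94 m ≈ 9.87 m ✓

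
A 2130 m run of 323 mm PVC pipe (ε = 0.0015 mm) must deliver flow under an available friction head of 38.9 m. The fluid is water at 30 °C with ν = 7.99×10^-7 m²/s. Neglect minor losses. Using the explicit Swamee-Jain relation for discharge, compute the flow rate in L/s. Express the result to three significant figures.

Q ≈ 263 L/s

Swamee-Jain (Type II): Q = -0.965·√(gD⁵h_f/L)·ln[ε/(3.7D) + √(3.17ν²L/(gD³h_f))]
√(gD⁵h_f/L) = √(9.81·0.323⁵·38.9/2130) = 0.02510
ε/(3.7D) = 1.26×10^-6; √(3.17ν²L/(gD³h_f)) = 1.83×10^-5
Q = -0.965·0.02510·ln(1.956×10^-5) = 0.2626 m³/s
Check: V = 3.20 m/s, Re = 1.30×10^6, f = 0.01125, h_f = 38.8 m ≈ 38.9 m ✓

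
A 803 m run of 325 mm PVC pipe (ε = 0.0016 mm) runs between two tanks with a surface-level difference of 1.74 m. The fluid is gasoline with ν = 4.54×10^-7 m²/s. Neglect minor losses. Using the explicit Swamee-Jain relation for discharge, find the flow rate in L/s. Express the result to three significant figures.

Q ≈ 87.9 L/s

Swamee-Jain (Type II): Q = -0.965·√(gD⁵h_f/L)·ln[ε/(3.7D) + √(3.17ν²L/(gD³h_f))]
√(gD⁵h_f/L) = √(9.81·0.325⁵·1.74/803) = 0.008779
ε/(3.7D) = 1.33×10^-6; √(3.17ν²L/(gD³h_f)) = 2.99×10^-5
Q = -0.965·0.008779·ln(3.125×10^-5) = 0.08788 m³/s
Check: V = 1.06 m/s, Re = 7.58×10^5, f = 0.01227, h_f = 1.73 m ≈ 1.74 m ✓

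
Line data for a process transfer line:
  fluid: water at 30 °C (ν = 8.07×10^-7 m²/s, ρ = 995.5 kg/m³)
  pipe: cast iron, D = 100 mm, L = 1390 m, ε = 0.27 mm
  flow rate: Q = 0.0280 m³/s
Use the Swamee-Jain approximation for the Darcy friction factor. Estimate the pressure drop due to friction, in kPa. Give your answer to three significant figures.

Δp ≈ 2270 kPa

V = 4Q/(πD²) = 4·0.0280/(π·0.100²) = 3.565 m/s
Re = VD/ν = 3.565·0.100/8.07×10^-7 = 4.42×10^5 → turbulent
ε/D = 0.27/100 = 0.00270
Swamee-Jain: f = 0.02586
h_f = f(L/D)V²/(2g) = 0.02586·(1390/0.100)·3.565²/(2·9.81) = 232.8 m
Δp = ρg·h_f = 995.5·9.81·232.8 = 2274 kPa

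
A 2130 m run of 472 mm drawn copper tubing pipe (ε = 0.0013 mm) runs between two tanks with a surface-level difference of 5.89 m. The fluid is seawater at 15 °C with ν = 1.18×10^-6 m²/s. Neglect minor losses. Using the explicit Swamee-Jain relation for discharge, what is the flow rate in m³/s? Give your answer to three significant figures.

Q ≈ 0.246 m³/s

Swamee-Jain (Type II): Q = -0.965·√(gD⁵h_f/L)·ln[ε/(3.7D) + √(3.17ν²L/(gD³h_f))]
√(gD⁵h_f/L) = √(9.81·0.472⁵·5.89/2130) = 0.02521
ε/(3.7D) = 7.44×10^-7; √(3.17ν²L/(gD³h_f)) = 3.93×10^-5
Q = -0.965·0.02521·ln(4.008×10^-5) = 0.2463 m³/s
Check: V = 1.41 m/s, Re = 5.63×10^5, f = 0.01287, h_f = 5.86 m ≈ 5.89 m ✓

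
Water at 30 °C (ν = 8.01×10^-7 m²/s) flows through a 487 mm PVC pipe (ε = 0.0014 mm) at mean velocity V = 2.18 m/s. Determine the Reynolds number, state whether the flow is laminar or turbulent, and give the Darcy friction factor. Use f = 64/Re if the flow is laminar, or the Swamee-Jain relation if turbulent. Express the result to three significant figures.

Re = VD/ν = 2.180·0.487/8.01×10^-7 = 1.33×10^6
Re > 4000 → turbulent; ε/D = 2.87×10^-6
Swamee-Jain: f = 0.01116

Re ≈ 1.33×10^6; turbulent; f ≈ 0.0112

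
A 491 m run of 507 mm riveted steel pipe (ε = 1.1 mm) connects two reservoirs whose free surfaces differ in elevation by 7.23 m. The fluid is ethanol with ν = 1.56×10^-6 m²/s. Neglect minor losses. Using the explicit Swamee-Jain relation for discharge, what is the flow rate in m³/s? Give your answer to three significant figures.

Q ≈ 0.497 m³/s

Swamee-Jain (Type II): Q = -0.965·√(gD⁵h_f/L)·ln[ε/(3.7D) + √(3.17ν²L/(gD³h_f))]
√(gD⁵h_f/L) = √(9.81·0.507⁵·7.23/491) = 0.06956
ε/(3.7D) = 5.86×10^-4; √(3.17ν²L/(gD³h_f)) = 2.02×10^-5
Q = -0.965·0.06956·ln(6.066×10^-4) = 0.4973 m³/s
Check: V = 2.46 m/s, Re = 8.01×10^5, f = 0.02424, h_f = 7.26 m ≈ 7.23 m ✓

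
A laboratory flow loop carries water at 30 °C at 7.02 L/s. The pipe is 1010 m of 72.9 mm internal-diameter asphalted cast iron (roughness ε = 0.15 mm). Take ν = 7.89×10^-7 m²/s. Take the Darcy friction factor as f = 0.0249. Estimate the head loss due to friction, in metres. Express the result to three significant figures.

h_f ≈ 49.7 m

V = 4Q/(πD²) = 4·0.00702/(π·0.0729²) = 1.682 m/s
h_f = f(L/D)V²/(2g) = 0.02490·(1010/0.0729)·1.682²/(2·9.81) = 49.74 m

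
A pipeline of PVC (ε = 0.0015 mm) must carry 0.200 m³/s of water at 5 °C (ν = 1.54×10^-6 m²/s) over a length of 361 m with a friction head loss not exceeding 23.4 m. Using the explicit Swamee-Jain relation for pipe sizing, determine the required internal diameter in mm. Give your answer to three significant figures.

D ≈ 232 mm

Swamee-Jain (Type III): D = 0.66·[ε^1.25·(LQ²/(gh_f))^4.75 + ν·Q^9.4·(L/(gh_f))^5.2]^0.04
LQ²/(gh_f) = 0.06290; L/(gh_f) = 1.573
Term 1 = ε^1.25·(…)^4.75 = 1.03×10^-13; Term 2 = ν·Q^9.4·(…)^5.2 = 4.36×10^-12
D = 0.66·(1.03×10^-13 + 4.36×10^-12)^0.04 = 0.2320 m = 232 mm
Check: V = 4.73 m/s, Re = 7.13×10^5, f = 0.01243, h_f = 22.1 m ≈ 23.4 m ✓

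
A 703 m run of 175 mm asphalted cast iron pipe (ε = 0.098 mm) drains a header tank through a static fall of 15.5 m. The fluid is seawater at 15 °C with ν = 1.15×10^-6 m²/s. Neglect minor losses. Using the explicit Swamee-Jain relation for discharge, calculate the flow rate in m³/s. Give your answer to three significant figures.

Q ≈ 0.0487 m³/s

Swamee-Jain (Type II): Q = -0.965·√(gD⁵h_f/L)·ln[ε/(3.7D) + √(3.17ν²L/(gD³h_f))]
√(gD⁵h_f/L) = √(9.81·0.175⁵·15.5/703) = 0.005958
ε/(3.7D) = 1.51×10^-4; √(3.17ν²L/(gD³h_f)) = 6.01×10^-5
Q = -0.965·0.005958·ln(2.115×10^-4) = 0.04865 m³/s
Check: V = 2.02 m/s, Re = 3.08×10^5, f = 0.01863, h_f = 15.6 m ≈ 15.5 m ✓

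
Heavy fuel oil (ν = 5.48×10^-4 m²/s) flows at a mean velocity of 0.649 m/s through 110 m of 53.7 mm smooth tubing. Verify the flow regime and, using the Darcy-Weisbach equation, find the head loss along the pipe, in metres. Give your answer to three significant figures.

h_f ≈ 44.3 m

Re = VD/ν = 0.649·0.05370/5.48×10^-4 = 63.6 → laminar (Re < 2300)
f = 64/Re = 1.006
h_f = f(L/D)V²/(2g) = 1.006·(110/0.05370)·0.649²/(2·9.81) = 44.25 m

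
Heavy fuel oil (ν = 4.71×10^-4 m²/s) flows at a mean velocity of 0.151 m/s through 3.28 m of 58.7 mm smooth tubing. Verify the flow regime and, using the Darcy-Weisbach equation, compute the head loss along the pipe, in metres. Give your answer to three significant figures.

Re = VD/ν = 0.151·0.05870/4.71×10^-4 = 18.8 → laminar (Re < 2300)
f = 64/Re = 3.401
h_f = f(L/D)V²/(2g) = 3.401·(3.28/0.05870)·0.151²/(2·9.81) = 0.2208 m

h_f ≈ 0.221 m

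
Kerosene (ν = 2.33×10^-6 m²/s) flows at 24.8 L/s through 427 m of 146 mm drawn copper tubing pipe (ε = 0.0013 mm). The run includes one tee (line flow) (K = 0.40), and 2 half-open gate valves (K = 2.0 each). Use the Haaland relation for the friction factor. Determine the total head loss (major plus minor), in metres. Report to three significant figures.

H_L ≈ 6.42 m

V = 4Q/(πD²) = 1.481 m/s; V²/2g = 0.1118 m
Re = 9.28×10^4, ε/D = 8.90×10^-6 → f = 0.01813 (Haaland)
Major: h_f = f(L/D)·V²/2g = 0.01813·2925·0.1118 = 5.932 m
Minor: ΣK = 4.40; h_m = ΣK·V²/2g = 0.4921 m
Total H_L = 5.932 + 0.4921 = 6.424 m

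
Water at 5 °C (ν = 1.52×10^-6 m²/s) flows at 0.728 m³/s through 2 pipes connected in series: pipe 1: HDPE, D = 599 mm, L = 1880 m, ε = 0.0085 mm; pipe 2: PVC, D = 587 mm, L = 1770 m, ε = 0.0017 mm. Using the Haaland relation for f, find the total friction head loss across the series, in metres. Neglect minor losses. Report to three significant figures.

H ≈ 25.5 m

Pipe 1: V = 2.583 m/s, Re = 1.02×10^6, ε/D = 1.42×10^-5, f = 0.01182, h_1 = f(L/D)V²/2g = 12.62 m
Pipe 2: V = 2.690 m/s, Re = 1.04×10^6, ε/D = 2.90×10^-6, f = 0.01156, h_2 = f(L/D)V²/2g = 12.86 m
Series → Q common, losses add: H = Σh = 25.47 m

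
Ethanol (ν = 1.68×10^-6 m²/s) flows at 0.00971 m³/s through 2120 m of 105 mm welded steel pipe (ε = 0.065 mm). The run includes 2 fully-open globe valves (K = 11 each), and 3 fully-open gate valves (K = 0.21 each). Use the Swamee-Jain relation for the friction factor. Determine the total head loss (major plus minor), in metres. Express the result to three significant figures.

H_L ≈ 29.8 m

V = 4Q/(πD²) = 1.121 m/s; V²/2g = 0.06409 m
Re = 7.01×10^4, ε/D = 6.19×10^-4 → f = 0.02189 (Swamee-Jain)
Major: h_f = f(L/D)·V²/2g = 0.02189·20190·0.06409 = 28.32 m
Minor: ΣK = 22.6; h_m = ΣK·V²/2g = 1.450 m
Total H_L = 28.32 + 1.450 = 29.77 m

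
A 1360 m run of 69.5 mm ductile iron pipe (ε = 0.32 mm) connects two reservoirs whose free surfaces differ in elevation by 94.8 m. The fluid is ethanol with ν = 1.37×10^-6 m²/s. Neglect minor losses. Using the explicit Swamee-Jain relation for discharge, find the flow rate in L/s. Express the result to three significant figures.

Swamee-Jain (Type II): Q = -0.965·√(gD⁵h_f/L)·ln[ε/(3.7D) + √(3.17ν²L/(gD³h_f))]
√(gD⁵h_f/L) = √(9.81·0.0695⁵·94.8/1360) = 0.001053
ε/(3.7D) = 0.00124; √(3.17ν²L/(gD³h_f)) = 1.61×10^-4
Q = -0.965·0.001053·ln(0.001405) = 0.006674 m³/s
Check: V = 1.76 m/s, Re = 8.92×10^4, f = 0.03100, h_f = 95.7 m ≈ 94.8 m ✓

Q ≈ 6.67 L/s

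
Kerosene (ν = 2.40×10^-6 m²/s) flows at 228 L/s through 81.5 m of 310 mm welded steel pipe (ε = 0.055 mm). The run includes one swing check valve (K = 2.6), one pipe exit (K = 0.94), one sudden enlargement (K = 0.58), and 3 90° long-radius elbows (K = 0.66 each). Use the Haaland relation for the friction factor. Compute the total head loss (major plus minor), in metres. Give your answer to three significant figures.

V = 4Q/(πD²) = 3.021 m/s; V²/2g = 0.4651 m
Re = 3.90×10^5, ε/D = 1.77×10^-4 → f = 0.01543 (Haaland)
Major: h_f = f(L/D)·V²/2g = 0.01543·262.9·0.4651 = 1.887 m
Minor: ΣK = 6.10; h_m = ΣK·V²/2g = 2.837 m
Total H_L = 1.887 + 2.837 = 4.724 m

H_L ≈ 4.72 m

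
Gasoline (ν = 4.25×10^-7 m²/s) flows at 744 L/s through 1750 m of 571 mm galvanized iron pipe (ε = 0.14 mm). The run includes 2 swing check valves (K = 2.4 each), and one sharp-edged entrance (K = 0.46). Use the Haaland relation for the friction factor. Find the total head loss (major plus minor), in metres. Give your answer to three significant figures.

H_L ≈ 21.4 m

V = 4Q/(πD²) = 2.905 m/s; V²/2g = 0.4303 m
Re = 3.90×10^6, ε/D = 2.45×10^-4 → f = 0.01455 (Haaland)
Major: h_f = f(L/D)·V²/2g = 0.01455·3065·0.4303 = 19.18 m
Minor: ΣK = 5.26; h_m = ΣK·V²/2g = 2.263 m
Total H_L = 19.18 + 2.263 = 21.45 m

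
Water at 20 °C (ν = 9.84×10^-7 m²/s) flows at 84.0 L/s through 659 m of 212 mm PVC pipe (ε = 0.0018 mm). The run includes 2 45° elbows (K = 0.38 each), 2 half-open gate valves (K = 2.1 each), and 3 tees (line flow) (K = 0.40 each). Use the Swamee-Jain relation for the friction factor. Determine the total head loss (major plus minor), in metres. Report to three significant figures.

V = 4Q/(πD²) = 2.380 m/s; V²/2g = 0.2886 m
Re = 5.13×10^5, ε/D = 8.49×10^-6 → f = 0.01317 (Swamee-Jain)
Major: h_f = f(L/D)·V²/2g = 0.01317·3108·0.2886 = 11.82 m
Minor: ΣK = 6.16; h_m = ΣK·V²/2g = 1.778 m
Total H_L = 11.82 + 1.778 = 13.60 m

H_L ≈ 13.6 m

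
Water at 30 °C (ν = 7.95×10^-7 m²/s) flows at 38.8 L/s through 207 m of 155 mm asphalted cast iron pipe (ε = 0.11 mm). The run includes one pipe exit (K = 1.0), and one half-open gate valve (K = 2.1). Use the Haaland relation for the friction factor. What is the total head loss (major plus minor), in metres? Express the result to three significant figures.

H_L ≈ 6.12 m

V = 4Q/(πD²) = 2.056 m/s; V²/2g = 0.2155 m
Re = 4.01×10^5, ε/D = 7.10×10^-4 → f = 0.01895 (Haaland)
Major: h_f = f(L/D)·V²/2g = 0.01895·1335·0.2155 = 5.453 m
Minor: ΣK = 3.10; h_m = ΣK·V²/2g = 0.6681 m
Total H_L = 5.453 + 0.6681 = 6.121 m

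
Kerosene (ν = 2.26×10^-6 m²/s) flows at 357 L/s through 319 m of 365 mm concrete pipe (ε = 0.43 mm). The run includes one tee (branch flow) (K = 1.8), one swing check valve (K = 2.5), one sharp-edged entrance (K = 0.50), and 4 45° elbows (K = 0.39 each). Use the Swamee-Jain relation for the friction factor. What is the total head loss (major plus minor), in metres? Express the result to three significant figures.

H_L ≈ 14.7 m

V = 4Q/(πD²) = 3.412 m/s; V²/2g = 0.5933 m
Re = 5.51×10^5, ε/D = 0.00118 → f = 0.02104 (Swamee-Jain)
Major: h_f = f(L/D)·V²/2g = 0.02104·874.0·0.5933 = 10.91 m
Minor: ΣK = 6.36; h_m = ΣK·V²/2g = 3.773 m
Total H_L = 10.91 + 3.773 = 14.69 m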